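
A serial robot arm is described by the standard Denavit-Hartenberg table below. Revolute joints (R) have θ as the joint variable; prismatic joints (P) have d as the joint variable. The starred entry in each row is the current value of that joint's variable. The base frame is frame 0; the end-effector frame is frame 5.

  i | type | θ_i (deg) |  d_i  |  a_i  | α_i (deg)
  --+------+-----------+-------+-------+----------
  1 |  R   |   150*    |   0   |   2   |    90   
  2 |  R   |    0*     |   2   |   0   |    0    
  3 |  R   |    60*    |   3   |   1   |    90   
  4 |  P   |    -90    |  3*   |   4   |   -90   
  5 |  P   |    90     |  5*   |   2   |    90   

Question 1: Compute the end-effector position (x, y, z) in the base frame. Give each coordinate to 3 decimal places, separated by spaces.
after link 1: o_1 = (-1.7321, 1.0000, 0.0000)
after link 2: o_2 = (-0.7321, 2.7321, 0.0000)
after link 3: o_3 = (0.3349, 5.5801, 0.8660)
after link 4: o_4 = (-3.9151, 3.4151, -0.6340)
after link 5: o_5 = (-4.5801, 3.7990, 4.6962)

-4.580 3.799 4.696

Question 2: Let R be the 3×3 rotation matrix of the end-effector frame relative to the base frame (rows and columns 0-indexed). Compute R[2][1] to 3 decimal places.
End-effector y-axis (col 1 of R) = (-0.4330,0.2500,0.8660)
R[2][1] = 0.8660

0.866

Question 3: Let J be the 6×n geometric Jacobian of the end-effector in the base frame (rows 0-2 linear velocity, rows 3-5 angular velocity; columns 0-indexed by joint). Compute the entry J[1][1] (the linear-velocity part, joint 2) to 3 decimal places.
axis z_1 = (0.5000,0.8660,0.0000); lever o_n−o_1 = (-2.8481,2.7990,4.6962)
cross product → J_v[:, 1] = (4.0670,-2.3481,3.8660)
J_ω[:, 1] = z_1
entry J[1][1] = -2.3481

-2.348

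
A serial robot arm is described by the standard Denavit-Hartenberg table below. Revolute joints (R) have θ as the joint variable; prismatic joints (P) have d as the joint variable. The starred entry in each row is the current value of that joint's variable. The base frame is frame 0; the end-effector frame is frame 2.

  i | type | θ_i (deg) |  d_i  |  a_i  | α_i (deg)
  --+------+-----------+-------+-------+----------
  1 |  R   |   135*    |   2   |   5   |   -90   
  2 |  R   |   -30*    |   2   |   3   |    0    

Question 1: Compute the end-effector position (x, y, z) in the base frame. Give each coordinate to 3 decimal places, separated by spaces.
-6.787 3.958 3.500

after link 1: o_1 = (-3.5355, 3.5355, 2.0000)
after link 2: o_2 = (-6.7869, 3.9584, 3.5000)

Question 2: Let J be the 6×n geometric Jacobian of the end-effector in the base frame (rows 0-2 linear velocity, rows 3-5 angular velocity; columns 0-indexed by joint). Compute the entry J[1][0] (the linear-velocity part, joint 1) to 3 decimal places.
-6.787

axis z_0 = ẑ; lever o_n−o_0 = (-6.7869,3.9584,3.5000)
cross product → J_v[:, 0] = (-3.9584,-6.7869,0.0000)
J_ω[:, 0] = z_0
entry J[1][0] = -6.7869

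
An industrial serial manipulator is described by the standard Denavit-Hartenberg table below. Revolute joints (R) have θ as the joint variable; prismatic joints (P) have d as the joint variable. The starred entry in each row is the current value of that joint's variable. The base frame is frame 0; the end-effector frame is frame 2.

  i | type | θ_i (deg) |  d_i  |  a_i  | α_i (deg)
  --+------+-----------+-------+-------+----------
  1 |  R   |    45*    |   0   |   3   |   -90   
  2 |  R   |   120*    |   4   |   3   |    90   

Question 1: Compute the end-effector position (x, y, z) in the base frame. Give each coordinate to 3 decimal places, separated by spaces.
after link 1: o_1 = (2.1213, 2.1213, 0.0000)
after link 2: o_2 = (-1.7678, 3.8891, -2.5981)

-1.768 3.889 -2.598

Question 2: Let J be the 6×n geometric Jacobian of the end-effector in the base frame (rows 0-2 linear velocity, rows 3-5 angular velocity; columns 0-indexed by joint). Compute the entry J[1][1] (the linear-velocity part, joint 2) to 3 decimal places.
-1.837

axis z_1 = (-0.7071,0.7071,0.0000); lever o_n−o_1 = (-3.8891,1.7678,-2.5981)
cross product → J_v[:, 1] = (-1.8371,-1.8371,1.5000)
J_ω[:, 1] = z_1
entry J[1][1] = -1.8371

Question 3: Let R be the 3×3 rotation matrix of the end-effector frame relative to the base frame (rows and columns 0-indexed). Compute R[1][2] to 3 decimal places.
End-effector z-axis (col 2 of R) = (0.6124,0.6124,-0.5000)
R[1][2] = 0.6124

0.612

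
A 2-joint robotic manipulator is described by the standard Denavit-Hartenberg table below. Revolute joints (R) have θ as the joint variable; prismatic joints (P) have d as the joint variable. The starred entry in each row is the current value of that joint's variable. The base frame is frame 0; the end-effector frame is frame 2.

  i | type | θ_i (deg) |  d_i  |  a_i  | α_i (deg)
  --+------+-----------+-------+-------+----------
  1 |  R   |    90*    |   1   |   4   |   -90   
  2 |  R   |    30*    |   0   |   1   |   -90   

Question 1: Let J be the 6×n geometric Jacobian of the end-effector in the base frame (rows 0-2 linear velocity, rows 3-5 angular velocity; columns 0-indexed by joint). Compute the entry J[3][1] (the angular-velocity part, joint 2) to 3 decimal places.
axis z_1 = (-1.0000,0.0000,0.0000); lever o_n−o_1 = (0.0000,0.8660,-0.5000)
cross product → J_v[:, 1] = (-0.0000,-0.5000,-0.8660)
J_ω[:, 1] = z_1
entry J[3][1] = -1.0000

-1.000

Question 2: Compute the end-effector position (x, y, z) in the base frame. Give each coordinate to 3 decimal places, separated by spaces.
after link 1: o_1 = (0.0000, 4.0000, 1.0000)
after link 2: o_2 = (0.0000, 4.8660, 0.5000)

0.000 4.866 0.500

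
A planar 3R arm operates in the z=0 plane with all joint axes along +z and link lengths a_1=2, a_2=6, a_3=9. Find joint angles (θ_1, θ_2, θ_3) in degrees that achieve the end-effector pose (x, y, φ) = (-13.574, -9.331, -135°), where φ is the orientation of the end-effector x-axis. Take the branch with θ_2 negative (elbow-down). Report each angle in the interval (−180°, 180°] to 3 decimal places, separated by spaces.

wrist centre = target − a_3·(cos φ, sin φ) = (-7.2100, -2.9670)
cos θ_2 = (60.7880−2²−6²)/(2·2·6) = 0.8662; θ_2 = -29.9839° (elbow-down)
β = atan2(-2.9670,-7.2100) = -157.6321°; ψ = atan2(-2.9985,7.1970) = -22.6184°
θ_1 = β − ψ = -135.0137°
θ_3 = φ − θ_1 − θ_2 = 29.9975° (wrapped to (-180°,180°])

-135.014 -29.984 29.998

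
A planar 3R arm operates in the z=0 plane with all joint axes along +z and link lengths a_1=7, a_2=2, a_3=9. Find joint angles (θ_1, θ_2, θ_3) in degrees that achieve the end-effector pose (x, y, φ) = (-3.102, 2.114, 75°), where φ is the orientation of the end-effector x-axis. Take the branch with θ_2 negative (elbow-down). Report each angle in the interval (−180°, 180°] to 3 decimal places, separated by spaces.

wrist centre = target − a_3·(cos φ, sin φ) = (-5.4314, -6.5793)
cos θ_2 = (72.7874−7²−2²)/(2·7·2) = 0.7067; θ_2 = -45.0335° (elbow-down)
β = atan2(-6.5793,-5.4314) = -129.5404°; ψ = atan2(-1.4150,8.4134) = -9.5472°
θ_1 = β − ψ = -119.9932°
θ_3 = φ − θ_1 − θ_2 = -119.9733° (wrapped to (-180°,180°])

-119.993 -45.033 -119.973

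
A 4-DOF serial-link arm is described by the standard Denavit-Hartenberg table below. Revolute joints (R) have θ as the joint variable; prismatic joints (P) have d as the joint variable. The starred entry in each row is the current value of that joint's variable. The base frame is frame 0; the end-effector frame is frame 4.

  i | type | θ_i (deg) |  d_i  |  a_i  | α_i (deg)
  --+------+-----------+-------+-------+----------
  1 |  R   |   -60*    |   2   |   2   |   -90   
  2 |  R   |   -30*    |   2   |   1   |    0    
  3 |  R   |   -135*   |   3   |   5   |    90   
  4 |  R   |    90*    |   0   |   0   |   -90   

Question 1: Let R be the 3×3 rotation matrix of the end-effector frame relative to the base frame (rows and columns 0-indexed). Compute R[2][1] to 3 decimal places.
End-effector y-axis (col 1 of R) = (0.1294,-0.2241,0.9659)
R[2][1] = 0.9659

0.966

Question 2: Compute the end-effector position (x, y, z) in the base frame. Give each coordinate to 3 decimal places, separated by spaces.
3.348 4.201 3.794

after link 1: o_1 = (1.0000, -1.7321, 2.0000)
after link 2: o_2 = (3.1651, -1.4821, 2.5000)
after link 3: o_3 = (3.3483, 4.2005, 3.7941)
after link 4: o_4 = (3.3483, 4.2005, 3.7941)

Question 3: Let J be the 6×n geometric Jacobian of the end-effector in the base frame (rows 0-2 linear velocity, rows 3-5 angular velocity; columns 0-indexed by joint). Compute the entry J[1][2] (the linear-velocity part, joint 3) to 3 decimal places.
-1.121

axis z_2 = (0.8660,0.5000,0.0000); lever o_n−o_2 = (0.1833,5.6826,1.2941)
cross product → J_v[:, 2] = (0.6470,-1.1207,4.8296)
J_ω[:, 2] = z_2
entry J[1][2] = -1.1207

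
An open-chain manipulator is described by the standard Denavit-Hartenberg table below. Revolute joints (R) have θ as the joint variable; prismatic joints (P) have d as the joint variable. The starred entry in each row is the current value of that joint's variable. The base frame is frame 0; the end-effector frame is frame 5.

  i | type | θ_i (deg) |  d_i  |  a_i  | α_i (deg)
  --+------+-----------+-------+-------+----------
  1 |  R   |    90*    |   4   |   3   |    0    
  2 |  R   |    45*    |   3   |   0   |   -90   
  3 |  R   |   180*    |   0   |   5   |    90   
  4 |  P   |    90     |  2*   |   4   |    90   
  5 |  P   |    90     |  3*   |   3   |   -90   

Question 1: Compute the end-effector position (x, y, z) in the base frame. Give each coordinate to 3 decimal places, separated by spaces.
after link 1: o_1 = (0.0000, 3.0000, 4.0000)
after link 2: o_2 = (0.0000, 3.0000, 7.0000)
after link 3: o_3 = (3.5355, -0.5355, 7.0000)
after link 4: o_4 = (0.7071, -3.3640, 5.0000)
after link 5: o_5 = (2.8284, -5.4853, 2.0000)

2.828 -5.485 2.000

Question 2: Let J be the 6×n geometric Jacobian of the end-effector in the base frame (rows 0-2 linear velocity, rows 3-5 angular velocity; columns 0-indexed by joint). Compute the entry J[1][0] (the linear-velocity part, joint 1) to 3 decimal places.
axis z_0 = ẑ; lever o_n−o_0 = (2.8284,-5.4853,2.0000)
cross product → J_v[:, 0] = (5.4853,2.8284,-0.0000)
J_ω[:, 0] = z_0
entry J[1][0] = 2.8284

2.828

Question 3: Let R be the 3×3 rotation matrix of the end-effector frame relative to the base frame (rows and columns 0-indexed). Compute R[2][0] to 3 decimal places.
-1.000

End-effector x-axis (col 0 of R) = (-0.0000,0.0000,-1.0000)
R[2][0] = -1.0000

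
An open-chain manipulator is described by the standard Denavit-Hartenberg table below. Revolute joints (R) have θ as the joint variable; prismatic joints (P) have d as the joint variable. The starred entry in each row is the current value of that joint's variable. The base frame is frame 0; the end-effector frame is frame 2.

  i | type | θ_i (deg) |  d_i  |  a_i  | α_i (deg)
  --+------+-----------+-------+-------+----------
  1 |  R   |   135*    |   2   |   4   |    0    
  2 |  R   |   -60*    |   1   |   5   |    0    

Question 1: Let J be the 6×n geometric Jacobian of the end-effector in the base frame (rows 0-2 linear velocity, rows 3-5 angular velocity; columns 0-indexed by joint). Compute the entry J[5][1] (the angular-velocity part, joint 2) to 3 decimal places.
axis z_1 = (0.0000,0.0000,1.0000); lever o_n−o_1 = (1.2941,4.8296,1.0000)
cross product → J_v[:, 1] = (-4.8296,1.2941,0.0000)
J_ω[:, 1] = z_1
entry J[5][1] = 1.0000

1.000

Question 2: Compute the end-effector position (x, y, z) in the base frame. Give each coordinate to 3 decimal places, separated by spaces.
-1.534 7.658 3.000

after link 1: o_1 = (-2.8284, 2.8284, 2.0000)
after link 2: o_2 = (-1.5343, 7.6581, 3.0000)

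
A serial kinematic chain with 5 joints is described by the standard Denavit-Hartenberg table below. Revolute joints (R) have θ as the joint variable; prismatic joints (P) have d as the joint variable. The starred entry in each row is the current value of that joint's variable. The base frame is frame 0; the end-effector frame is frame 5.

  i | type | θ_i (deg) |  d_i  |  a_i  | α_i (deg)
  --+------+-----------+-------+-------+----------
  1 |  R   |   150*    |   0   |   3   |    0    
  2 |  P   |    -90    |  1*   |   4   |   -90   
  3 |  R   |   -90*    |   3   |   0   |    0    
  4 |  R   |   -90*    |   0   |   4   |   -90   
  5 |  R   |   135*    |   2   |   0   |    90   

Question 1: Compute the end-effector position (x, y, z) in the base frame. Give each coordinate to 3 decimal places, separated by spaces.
after link 1: o_1 = (-2.5981, 1.5000, 0.0000)
after link 2: o_2 = (-0.5981, 4.9641, 1.0000)
after link 3: o_3 = (-3.1962, 6.4641, 1.0000)
after link 4: o_4 = (-5.1962, 3.0000, 1.0000)
after link 5: o_5 = (-5.1962, 3.0000, 3.0000)

-5.196 3.000 3.000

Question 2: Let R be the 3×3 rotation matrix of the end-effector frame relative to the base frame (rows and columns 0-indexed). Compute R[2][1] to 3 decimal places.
1.000

End-effector y-axis (col 1 of R) = (0.0000,0.0000,1.0000)
R[2][1] = 1.0000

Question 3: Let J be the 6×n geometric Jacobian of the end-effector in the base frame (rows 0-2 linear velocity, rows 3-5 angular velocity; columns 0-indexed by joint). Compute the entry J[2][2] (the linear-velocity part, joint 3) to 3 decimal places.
axis z_2 = (-0.8660,0.5000,0.0000); lever o_n−o_2 = (-4.5981,-1.9641,2.0000)
cross product → J_v[:, 2] = (1.0000,1.7321,4.0000)
J_ω[:, 2] = z_2
entry J[2][2] = 4.0000

4.000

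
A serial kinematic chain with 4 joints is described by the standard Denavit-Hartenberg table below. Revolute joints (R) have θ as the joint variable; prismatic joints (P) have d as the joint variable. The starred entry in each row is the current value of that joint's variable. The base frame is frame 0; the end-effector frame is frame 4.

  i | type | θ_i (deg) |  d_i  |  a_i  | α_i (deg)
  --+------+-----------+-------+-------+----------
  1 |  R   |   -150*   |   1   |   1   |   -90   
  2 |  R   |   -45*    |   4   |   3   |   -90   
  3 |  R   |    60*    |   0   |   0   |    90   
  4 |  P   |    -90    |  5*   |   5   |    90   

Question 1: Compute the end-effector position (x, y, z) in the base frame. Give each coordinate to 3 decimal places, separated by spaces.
after link 1: o_1 = (-0.8660, -0.5000, 1.0000)
after link 2: o_2 = (-0.7031, -5.0248, 3.1213)
after link 3: o_3 = (-0.7031, -5.0248, 3.1213)
after link 4: o_4 = (0.9571, -6.9530, 9.7187)

0.957 -6.953 9.719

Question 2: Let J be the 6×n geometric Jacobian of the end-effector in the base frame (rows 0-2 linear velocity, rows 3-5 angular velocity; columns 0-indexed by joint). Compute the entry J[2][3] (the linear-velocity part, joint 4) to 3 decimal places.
prismatic axis z_3 = (-0.2803,-0.7392,0.6124)
J_v[:, 3] = z_3; J_ω[:, 3] = (0,0,0)
entry J[2][3] = 0.6124

0.612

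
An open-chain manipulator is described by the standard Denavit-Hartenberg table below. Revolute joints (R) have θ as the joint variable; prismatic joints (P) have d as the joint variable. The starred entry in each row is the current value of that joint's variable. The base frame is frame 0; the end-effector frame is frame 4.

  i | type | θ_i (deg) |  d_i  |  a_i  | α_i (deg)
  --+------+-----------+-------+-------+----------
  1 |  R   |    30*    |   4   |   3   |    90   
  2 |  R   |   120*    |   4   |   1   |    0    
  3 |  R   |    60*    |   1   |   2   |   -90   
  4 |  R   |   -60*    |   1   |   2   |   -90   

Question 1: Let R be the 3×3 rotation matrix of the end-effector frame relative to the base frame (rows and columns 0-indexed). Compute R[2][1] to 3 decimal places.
1.000

End-effector y-axis (col 1 of R) = (0.0000,0.0000,1.0000)
R[2][1] = 1.0000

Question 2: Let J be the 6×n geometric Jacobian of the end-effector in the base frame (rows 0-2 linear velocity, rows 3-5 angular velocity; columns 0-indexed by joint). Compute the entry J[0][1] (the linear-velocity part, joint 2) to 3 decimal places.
axis z_1 = (0.5000,-0.8660,0.0000); lever o_n−o_1 = (0.3349,-7.5801,-0.1340)
cross product → J_v[:, 1] = (0.1160,0.0670,-3.5000)
J_ω[:, 1] = z_1
entry J[0][1] = 0.1160

0.116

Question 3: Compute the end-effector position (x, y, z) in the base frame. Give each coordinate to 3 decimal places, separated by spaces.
2.933 -6.080 3.866

after link 1: o_1 = (2.5981, 1.5000, 4.0000)
after link 2: o_2 = (4.1651, -2.2141, 4.8660)
after link 3: o_3 = (2.9330, -4.0801, 4.8660)
after link 4: o_4 = (2.9330, -6.0801, 3.8660)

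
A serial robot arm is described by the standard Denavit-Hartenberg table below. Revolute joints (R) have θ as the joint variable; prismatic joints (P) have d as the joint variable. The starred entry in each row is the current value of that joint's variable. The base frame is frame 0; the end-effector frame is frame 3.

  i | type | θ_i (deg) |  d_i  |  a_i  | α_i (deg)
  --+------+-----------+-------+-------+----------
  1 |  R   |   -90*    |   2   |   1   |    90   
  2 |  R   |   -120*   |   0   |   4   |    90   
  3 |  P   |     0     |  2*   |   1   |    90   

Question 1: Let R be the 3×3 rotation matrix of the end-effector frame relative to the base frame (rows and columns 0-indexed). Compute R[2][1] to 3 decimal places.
End-effector y-axis (col 1 of R) = (-0.0000,0.8660,0.5000)
R[2][1] = 0.5000

0.500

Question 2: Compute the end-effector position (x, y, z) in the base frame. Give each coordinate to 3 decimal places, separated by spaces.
-0.000 3.232 -1.330

after link 1: o_1 = (0.0000, -1.0000, 2.0000)
after link 2: o_2 = (-0.0000, 1.0000, -1.4641)
after link 3: o_3 = (-0.0000, 3.2321, -1.3301)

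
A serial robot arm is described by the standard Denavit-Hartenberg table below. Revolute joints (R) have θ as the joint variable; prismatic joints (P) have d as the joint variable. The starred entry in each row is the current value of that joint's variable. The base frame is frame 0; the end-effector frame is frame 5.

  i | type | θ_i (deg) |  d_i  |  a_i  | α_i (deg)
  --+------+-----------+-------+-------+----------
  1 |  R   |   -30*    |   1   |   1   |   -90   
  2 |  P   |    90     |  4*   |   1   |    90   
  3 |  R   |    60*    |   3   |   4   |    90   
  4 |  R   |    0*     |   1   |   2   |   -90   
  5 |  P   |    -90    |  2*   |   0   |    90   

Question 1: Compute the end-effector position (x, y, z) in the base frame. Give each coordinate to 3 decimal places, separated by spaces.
after link 1: o_1 = (0.8660, -0.5000, 1.0000)
after link 2: o_2 = (2.8660, 2.9641, 0.0000)
after link 3: o_3 = (7.1962, 4.4641, -2.0000)
after link 4: o_4 = (7.8122, 5.5311, -3.8660)
after link 5: o_5 = (9.5442, 4.5311, -3.8660)

9.544 4.531 -3.866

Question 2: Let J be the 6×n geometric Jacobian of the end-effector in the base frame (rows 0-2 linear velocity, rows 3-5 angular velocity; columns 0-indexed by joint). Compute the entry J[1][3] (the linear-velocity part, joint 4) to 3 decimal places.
axis z_3 = (-0.2500,-0.4330,-0.8660); lever o_n−o_3 = (2.3481,0.0670,-1.8660)
cross product → J_v[:, 3] = (0.8660,-2.5000,1.0000)
J_ω[:, 3] = z_3
entry J[1][3] = -2.5000

-2.500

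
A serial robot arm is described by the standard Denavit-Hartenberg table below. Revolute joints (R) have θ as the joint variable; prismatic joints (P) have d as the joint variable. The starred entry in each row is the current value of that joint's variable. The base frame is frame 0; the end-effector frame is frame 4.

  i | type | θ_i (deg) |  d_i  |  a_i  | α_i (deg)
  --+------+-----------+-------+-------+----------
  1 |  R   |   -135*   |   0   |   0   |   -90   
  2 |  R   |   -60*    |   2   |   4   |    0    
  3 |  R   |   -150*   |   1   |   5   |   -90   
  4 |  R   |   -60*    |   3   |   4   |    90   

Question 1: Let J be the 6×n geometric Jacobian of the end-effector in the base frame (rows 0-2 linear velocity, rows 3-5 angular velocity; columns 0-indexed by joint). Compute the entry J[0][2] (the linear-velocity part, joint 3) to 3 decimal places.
0.638

axis z_2 = (0.7071,-0.7071,0.0000); lever o_n−o_2 = (8.5039,2.1907,-0.9019)
cross product → J_v[:, 2] = (0.6378,0.6378,7.5622)
J_ω[:, 2] = z_2
entry J[0][2] = 0.6378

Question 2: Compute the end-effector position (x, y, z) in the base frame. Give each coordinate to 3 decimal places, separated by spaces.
after link 1: o_1 = (0.0000, 0.0000, 0.0000)
after link 2: o_2 = (-0.0000, -2.8284, 3.4641)
after link 3: o_3 = (3.7690, -0.4737, 0.9641)
after link 4: o_4 = (8.5039, -0.6378, 2.5622)

8.504 -0.638 2.562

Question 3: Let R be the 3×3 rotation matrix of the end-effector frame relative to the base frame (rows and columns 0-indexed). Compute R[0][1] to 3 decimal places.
End-effector y-axis (col 1 of R) = (0.3536,0.3536,0.8660)
R[0][1] = 0.3536

0.354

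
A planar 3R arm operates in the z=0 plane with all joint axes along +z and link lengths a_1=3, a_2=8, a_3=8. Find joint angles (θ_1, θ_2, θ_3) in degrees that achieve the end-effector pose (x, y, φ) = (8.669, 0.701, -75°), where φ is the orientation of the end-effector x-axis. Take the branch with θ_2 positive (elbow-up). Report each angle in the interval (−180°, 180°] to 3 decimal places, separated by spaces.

wrist centre = target − a_3·(cos φ, sin φ) = (6.5984, 8.4284)
cos θ_2 = (114.5775−3²−8²)/(2·3·8) = 0.8662; θ_2 = 29.9801° (elbow-up)
β = atan2(8.4284,6.5984) = 51.9432°; ψ = atan2(3.9976,9.9296) = 21.9294°
θ_1 = β − ψ = 30.0138°
θ_3 = φ − θ_1 − θ_2 = -134.9939° (wrapped to (-180°,180°])

30.014 29.980 -134.994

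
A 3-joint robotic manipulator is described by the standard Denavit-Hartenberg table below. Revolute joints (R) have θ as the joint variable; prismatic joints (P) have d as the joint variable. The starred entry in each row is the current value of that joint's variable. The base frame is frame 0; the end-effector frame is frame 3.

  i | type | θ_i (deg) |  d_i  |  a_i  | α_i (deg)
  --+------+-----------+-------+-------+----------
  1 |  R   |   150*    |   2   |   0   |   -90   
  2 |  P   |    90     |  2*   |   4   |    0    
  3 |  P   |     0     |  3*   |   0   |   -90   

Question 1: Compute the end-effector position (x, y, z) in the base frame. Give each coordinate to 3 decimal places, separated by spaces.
after link 1: o_1 = (0.0000, 0.0000, 2.0000)
after link 2: o_2 = (-1.0000, -1.7321, -2.0000)
after link 3: o_3 = (-2.5000, -4.3301, -2.0000)

-2.500 -4.330 -2.000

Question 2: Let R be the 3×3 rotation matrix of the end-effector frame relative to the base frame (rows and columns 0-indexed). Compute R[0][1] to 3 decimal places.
0.500

End-effector y-axis (col 1 of R) = (0.5000,0.8660,-0.0000)
R[0][1] = 0.5000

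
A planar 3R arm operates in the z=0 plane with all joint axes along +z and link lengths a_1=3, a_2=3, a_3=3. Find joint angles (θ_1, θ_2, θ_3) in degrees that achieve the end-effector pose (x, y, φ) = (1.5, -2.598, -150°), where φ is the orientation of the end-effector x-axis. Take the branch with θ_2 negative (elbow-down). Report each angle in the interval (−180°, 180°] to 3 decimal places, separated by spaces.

30.001 -90.001 -90.001

wrist centre = target − a_3·(cos φ, sin φ) = (4.0981, -1.0980)
cos θ_2 = (17.9998−3²−3²)/(2·3·3) = -0.0000; θ_2 = -90.0005° (elbow-down)
β = atan2(-1.0980,4.0981) = -14.9990°; ψ = atan2(-3.0000,3.0000) = -45.0003°
θ_1 = β − ψ = 30.0013°
θ_3 = φ − θ_1 − θ_2 = -90.0007° (wrapped to (-180°,180°])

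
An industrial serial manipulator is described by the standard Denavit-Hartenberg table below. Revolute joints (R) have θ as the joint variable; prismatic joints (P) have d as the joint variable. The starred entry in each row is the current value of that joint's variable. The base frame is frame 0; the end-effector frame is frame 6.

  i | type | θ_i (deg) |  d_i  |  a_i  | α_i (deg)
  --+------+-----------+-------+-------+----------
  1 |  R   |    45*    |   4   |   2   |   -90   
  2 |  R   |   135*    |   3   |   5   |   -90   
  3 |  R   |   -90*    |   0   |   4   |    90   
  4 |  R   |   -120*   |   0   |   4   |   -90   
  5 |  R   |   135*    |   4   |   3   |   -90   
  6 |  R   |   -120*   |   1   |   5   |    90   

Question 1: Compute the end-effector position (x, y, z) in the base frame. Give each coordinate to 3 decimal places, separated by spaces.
after link 1: o_1 = (1.4142, 1.4142, 4.0000)
after link 2: o_2 = (-3.2071, 1.0355, 0.4645)
after link 3: o_3 = (-6.0355, 3.8640, 0.4645)
after link 4: o_4 = (-2.8893, 4.1818, -1.9850)
after link 5: o_5 = (-7.0680, 6.4021, -3.6002)
after link 6: o_6 = (-6.5654, 11.4580, -4.0306)

-6.565 11.458 -4.031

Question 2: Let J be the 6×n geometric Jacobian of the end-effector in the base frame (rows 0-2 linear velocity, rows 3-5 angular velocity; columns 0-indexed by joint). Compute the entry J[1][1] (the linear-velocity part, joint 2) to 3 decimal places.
axis z_1 = (-0.7071,0.7071,0.0000); lever o_n−o_1 = (-7.9796,10.0438,-8.0306)
cross product → J_v[:, 1] = (-5.6785,-5.6785,-1.4596)
J_ω[:, 1] = z_1
entry J[1][1] = -5.6785

-5.679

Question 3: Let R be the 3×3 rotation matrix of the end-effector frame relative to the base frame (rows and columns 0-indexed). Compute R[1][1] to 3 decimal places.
End-effector y-axis (col 1 of R) = (-0.2026,0.2974,0.9330)
R[1][1] = 0.2974

0.297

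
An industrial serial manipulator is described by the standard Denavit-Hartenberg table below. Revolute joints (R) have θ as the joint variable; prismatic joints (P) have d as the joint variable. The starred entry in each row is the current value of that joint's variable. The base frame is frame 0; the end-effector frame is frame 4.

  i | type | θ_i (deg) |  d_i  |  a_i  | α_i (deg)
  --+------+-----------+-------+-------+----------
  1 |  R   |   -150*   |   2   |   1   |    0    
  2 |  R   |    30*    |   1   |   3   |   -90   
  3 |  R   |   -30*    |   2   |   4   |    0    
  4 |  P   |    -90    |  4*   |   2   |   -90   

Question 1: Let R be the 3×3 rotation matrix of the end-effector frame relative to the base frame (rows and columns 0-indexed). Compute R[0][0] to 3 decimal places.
0.250

End-effector x-axis (col 0 of R) = (0.2500,0.4330,0.8660)
R[0][0] = 0.2500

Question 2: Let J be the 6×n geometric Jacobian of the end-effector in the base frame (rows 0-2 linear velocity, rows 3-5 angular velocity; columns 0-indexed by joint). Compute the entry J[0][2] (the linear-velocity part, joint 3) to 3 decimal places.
-1.866

axis z_2 = (0.8660,-0.5000,0.0000); lever o_n−o_2 = (3.9641,-5.1340,3.7321)
cross product → J_v[:, 2] = (-1.8660,-3.2321,-2.4641)
J_ω[:, 2] = z_2
entry J[0][2] = -1.8660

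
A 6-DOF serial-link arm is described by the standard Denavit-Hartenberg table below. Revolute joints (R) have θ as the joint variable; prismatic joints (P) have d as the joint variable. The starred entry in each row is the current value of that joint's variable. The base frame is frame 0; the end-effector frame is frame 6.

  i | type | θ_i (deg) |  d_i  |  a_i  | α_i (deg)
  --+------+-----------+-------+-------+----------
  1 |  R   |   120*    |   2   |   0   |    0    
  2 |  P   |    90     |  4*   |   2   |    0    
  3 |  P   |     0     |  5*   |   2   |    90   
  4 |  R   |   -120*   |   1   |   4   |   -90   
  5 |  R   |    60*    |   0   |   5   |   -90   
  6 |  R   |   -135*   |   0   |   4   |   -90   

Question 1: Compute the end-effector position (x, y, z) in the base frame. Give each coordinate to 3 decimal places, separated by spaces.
after link 1: o_1 = (0.0000, 0.0000, 2.0000)
after link 2: o_2 = (-1.7321, -1.0000, 6.0000)
after link 3: o_3 = (-3.4641, -2.0000, 11.0000)
after link 4: o_4 = (-2.2321, -0.1340, 7.5359)
after link 5: o_5 = (1.0155, -3.2590, 5.3708)
after link 6: o_6 = (-2.9429, -2.7160, 5.1814)

-2.943 -2.716 5.181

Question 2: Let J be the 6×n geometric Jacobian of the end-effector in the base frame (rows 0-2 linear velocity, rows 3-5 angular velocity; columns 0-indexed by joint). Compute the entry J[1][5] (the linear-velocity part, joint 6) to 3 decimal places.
-2.993

axis z_5 = (-0.1250,-0.6495,0.7500); lever o_n−o_5 = (-3.9584,0.5430,-0.1895)
cross product → J_v[:, 5] = (-0.2842,-2.9925,-2.6390)
J_ω[:, 5] = z_5
entry J[1][5] = -2.9925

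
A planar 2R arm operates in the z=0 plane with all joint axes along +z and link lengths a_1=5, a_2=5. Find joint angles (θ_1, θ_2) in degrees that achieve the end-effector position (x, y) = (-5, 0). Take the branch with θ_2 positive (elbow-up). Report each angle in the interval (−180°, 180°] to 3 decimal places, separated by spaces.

cos θ_2 = (25.0000−5²−5²)/(2·5·5) = -0.5000; θ_2 = 120.0000° (elbow-up)
β = atan2(0.0000,-5.0000) = 180.0000°; ψ = atan2(4.3301,2.5000) = 60.0000°
θ_1 = β − ψ = 120.0000°

120.000 120.000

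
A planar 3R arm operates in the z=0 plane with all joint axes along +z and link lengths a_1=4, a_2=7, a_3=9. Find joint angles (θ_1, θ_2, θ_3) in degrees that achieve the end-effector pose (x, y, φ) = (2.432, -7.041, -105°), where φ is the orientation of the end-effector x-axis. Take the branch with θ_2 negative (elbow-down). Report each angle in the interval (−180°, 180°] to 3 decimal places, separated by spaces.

wrist centre = target − a_3·(cos φ, sin φ) = (4.7614, 1.6523)
cos θ_2 = (25.4009−4²−7²)/(2·4·7) = -0.7071; θ_2 = -135.0017° (elbow-down)
β = atan2(1.6523,4.7614) = 19.1382°; ψ = atan2(-4.9496,-0.9499) = -100.8637°
θ_1 = β − ψ = 120.0020°
θ_3 = φ − θ_1 − θ_2 = -90.0003° (wrapped to (-180°,180°])

120.002 -135.002 -90.000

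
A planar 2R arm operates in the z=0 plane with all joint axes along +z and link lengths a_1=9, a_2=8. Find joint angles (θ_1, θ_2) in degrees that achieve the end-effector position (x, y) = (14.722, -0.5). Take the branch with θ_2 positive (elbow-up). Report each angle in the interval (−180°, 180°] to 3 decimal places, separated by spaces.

-30.003 60.006

cos θ_2 = (216.9873−9²−8²)/(2·9·8) = 0.4999; θ_2 = 60.0058° (elbow-up)
β = atan2(-0.5000,14.7220) = -1.9452°; ψ = atan2(6.9286,12.9993) = 28.0576°
θ_1 = β − ψ = -30.0027°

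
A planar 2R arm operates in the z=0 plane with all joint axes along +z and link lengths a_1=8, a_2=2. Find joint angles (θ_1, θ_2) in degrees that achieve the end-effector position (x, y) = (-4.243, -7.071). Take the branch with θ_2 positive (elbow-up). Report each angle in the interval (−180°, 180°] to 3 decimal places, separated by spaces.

cos θ_2 = (68.0021−8²−2²)/(2·8·2) = 0.0001; θ_2 = 89.9963° (elbow-up)
β = atan2(-7.0710,-4.2430) = -120.9661°; ψ = atan2(2.0000,8.0001) = 14.0360°
θ_1 = β − ψ = -135.0022°

-135.002 89.996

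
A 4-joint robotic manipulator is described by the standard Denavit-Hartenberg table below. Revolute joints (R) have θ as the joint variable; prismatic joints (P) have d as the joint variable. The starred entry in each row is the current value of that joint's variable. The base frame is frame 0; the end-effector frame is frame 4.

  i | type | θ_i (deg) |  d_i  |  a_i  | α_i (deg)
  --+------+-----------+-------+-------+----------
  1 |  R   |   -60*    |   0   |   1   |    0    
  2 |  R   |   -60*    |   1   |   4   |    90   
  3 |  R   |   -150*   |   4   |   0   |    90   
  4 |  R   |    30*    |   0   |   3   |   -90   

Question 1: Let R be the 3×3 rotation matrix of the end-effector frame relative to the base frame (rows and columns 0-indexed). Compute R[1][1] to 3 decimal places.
-0.433

End-effector y-axis (col 1 of R) = (-0.2500,-0.4330,-0.8660)
R[1][1] = -0.4330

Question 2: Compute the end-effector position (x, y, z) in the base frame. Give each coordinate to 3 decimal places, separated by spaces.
-5.138 0.368 -0.299

after link 1: o_1 = (0.5000, -0.8660, 0.0000)
after link 2: o_2 = (-1.5000, -4.3301, 1.0000)
after link 3: o_3 = (-4.9641, -2.3301, 1.0000)
after link 4: o_4 = (-5.1381, 0.3684, -0.2990)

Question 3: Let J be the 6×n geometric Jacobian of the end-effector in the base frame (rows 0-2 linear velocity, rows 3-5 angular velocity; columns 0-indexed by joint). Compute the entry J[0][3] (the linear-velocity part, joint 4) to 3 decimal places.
axis z_3 = (0.2500,0.4330,0.8660); lever o_n−o_3 = (-0.1740,2.6986,-1.2990)
cross product → J_v[:, 3] = (-2.8995,0.1740,0.7500)
J_ω[:, 3] = z_3
entry J[0][3] = -2.8995

-2.900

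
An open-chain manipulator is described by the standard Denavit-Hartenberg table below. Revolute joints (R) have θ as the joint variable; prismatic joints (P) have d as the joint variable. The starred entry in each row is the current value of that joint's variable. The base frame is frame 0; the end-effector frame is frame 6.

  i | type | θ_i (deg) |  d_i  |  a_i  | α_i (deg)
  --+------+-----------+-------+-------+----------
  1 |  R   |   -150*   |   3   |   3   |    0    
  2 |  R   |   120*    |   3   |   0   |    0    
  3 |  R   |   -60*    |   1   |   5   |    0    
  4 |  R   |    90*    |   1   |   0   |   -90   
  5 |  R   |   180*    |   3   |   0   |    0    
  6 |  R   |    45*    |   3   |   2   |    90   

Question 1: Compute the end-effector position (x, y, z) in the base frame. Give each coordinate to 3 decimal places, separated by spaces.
-4.012 -0.500 9.414

after link 1: o_1 = (-2.5981, -1.5000, 3.0000)
after link 2: o_2 = (-2.5981, -1.5000, 6.0000)
after link 3: o_3 = (-2.5981, -6.5000, 7.0000)
after link 4: o_4 = (-2.5981, -6.5000, 8.0000)
after link 5: o_5 = (-2.5981, -3.5000, 8.0000)
after link 6: o_6 = (-4.0123, -0.5000, 9.4142)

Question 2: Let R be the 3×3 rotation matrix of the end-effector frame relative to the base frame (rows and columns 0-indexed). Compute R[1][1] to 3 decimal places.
End-effector y-axis (col 1 of R) = (0.0000,1.0000,0.0000)
R[1][1] = 1.0000

1.000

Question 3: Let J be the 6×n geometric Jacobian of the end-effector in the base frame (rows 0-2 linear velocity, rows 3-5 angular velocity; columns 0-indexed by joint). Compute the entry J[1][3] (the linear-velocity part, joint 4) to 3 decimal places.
axis z_3 = (0.0000,0.0000,1.0000); lever o_n−o_3 = (-1.4142,6.0000,2.4142)
cross product → J_v[:, 3] = (-6.0000,-1.4142,0.0000)
J_ω[:, 3] = z_3
entry J[1][3] = -1.4142

-1.414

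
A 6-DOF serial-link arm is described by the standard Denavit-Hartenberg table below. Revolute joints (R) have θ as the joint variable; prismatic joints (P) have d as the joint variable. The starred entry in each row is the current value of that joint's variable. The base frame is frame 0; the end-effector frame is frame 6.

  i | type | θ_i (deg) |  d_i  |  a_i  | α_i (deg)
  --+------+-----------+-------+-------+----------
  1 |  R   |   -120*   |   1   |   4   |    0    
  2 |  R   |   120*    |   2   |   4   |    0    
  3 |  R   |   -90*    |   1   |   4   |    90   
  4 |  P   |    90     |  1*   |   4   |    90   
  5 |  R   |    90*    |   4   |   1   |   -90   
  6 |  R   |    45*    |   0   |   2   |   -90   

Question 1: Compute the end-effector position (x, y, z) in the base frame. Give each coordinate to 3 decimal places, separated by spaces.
after link 1: o_1 = (-2.0000, -3.4641, 1.0000)
after link 2: o_2 = (2.0000, -3.4641, 3.0000)
after link 3: o_3 = (2.0000, -7.4641, 4.0000)
after link 4: o_4 = (1.0000, -7.4641, 8.0000)
after link 5: o_5 = (0.0000, -11.4641, 8.0000)
after link 6: o_6 = (-1.4142, -10.0499, 8.0000)

-1.414 -10.050 8.000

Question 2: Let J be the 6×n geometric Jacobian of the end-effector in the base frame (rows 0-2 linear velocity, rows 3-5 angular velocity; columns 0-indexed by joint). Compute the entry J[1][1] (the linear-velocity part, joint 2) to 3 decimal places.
axis z_1 = (0.0000,0.0000,1.0000); lever o_n−o_1 = (0.5858,-6.5858,7.0000)
cross product → J_v[:, 1] = (6.5858,0.5858,-0.0000)
J_ω[:, 1] = z_1
entry J[1][1] = 0.5858

0.586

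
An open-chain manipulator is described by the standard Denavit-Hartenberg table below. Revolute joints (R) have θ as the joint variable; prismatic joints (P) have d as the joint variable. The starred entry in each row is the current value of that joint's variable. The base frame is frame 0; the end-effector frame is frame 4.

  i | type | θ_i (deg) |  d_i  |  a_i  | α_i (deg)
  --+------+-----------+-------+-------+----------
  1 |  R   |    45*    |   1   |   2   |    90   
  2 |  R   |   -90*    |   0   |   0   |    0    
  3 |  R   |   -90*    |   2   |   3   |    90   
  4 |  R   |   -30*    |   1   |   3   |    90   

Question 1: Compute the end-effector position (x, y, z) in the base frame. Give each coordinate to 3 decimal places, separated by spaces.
-2.191 -2.898 2.000

after link 1: o_1 = (1.4142, 1.4142, 1.0000)
after link 2: o_2 = (1.4142, 1.4142, 1.0000)
after link 3: o_3 = (0.7071, -2.1213, 1.0000)
after link 4: o_4 = (-2.1907, -2.8978, 2.0000)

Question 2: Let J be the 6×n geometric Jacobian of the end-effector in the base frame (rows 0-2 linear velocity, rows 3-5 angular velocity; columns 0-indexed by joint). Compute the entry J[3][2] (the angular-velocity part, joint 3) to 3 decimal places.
axis z_2 = (0.7071,-0.7071,0.0000); lever o_n−o_2 = (-3.6049,-4.3120,1.0000)
cross product → J_v[:, 2] = (-0.7071,-0.7071,-5.5981)
J_ω[:, 2] = z_2
entry J[3][2] = 0.7071

0.707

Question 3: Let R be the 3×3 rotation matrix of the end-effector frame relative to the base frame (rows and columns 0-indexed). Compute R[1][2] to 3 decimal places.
End-effector z-axis (col 2 of R) = (-0.2588,0.9659,0.0000)
R[1][2] = 0.9659

0.966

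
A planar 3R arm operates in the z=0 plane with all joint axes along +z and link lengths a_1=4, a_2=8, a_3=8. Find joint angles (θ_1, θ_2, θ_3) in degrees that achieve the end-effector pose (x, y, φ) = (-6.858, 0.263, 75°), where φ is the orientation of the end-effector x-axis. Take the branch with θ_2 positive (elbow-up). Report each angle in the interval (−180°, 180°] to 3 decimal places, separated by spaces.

wrist centre = target − a_3·(cos φ, sin φ) = (-8.9286, -7.4644)
cos θ_2 = (135.4364−4²−8²)/(2·4·8) = 0.8662; θ_2 = 29.9807° (elbow-up)
β = atan2(-7.4644,-8.9286) = -140.1039°; ψ = atan2(3.9977,10.9296) = 20.0908°
θ_1 = β − ψ = -160.1947°
θ_3 = φ − θ_1 − θ_2 = -154.7860° (wrapped to (-180°,180°])

-160.195 29.981 -154.786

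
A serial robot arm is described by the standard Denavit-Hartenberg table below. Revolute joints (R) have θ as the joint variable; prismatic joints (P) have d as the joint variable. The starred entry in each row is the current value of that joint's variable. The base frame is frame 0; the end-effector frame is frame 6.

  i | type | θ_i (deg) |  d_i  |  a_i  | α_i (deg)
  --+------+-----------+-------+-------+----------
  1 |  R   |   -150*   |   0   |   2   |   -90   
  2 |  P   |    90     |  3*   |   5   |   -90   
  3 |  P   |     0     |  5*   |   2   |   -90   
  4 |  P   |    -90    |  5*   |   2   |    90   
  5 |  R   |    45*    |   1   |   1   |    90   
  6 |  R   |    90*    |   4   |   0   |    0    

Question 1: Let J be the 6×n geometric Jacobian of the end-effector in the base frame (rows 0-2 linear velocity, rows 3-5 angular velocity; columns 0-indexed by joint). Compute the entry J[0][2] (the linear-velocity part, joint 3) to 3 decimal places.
prismatic axis z_2 = (0.8660,0.5000,-0.0000)
J_v[:, 2] = z_2; J_ω[:, 2] = (0,0,0)
entry J[0][2] = 0.8660

0.866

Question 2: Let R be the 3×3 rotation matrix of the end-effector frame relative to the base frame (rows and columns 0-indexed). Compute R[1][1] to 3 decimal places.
-0.966

End-effector y-axis (col 1 of R) = (-0.2588,-0.9659,0.0000)
R[1][1] = -0.9659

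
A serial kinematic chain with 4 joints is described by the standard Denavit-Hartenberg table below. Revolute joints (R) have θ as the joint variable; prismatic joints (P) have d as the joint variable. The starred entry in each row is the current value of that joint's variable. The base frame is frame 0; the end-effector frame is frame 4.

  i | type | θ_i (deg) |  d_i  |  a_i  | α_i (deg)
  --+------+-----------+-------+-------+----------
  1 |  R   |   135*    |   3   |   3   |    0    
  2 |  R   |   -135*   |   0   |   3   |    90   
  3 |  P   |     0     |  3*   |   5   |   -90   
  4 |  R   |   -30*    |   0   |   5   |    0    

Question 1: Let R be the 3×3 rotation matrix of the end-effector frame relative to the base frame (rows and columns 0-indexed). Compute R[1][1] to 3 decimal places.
End-effector y-axis (col 1 of R) = (0.5000,0.8660,0.0000)
R[1][1] = 0.8660

0.866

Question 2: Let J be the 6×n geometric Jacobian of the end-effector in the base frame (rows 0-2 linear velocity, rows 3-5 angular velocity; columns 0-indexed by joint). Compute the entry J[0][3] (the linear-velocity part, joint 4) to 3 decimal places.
axis z_3 = (0.0000,0.0000,1.0000); lever o_n−o_3 = (4.3301,-2.5000,0.0000)
cross product → J_v[:, 3] = (2.5000,4.3301,-0.0000)
J_ω[:, 3] = z_3
entry J[0][3] = 2.5000

2.500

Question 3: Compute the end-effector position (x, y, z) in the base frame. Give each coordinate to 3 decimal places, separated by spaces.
10.209 -3.379 3.000

after link 1: o_1 = (-2.1213, 2.1213, 3.0000)
after link 2: o_2 = (0.8787, 2.1213, 3.0000)
after link 3: o_3 = (5.8787, -0.8787, 3.0000)
after link 4: o_4 = (10.2088, -3.3787, 3.0000)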